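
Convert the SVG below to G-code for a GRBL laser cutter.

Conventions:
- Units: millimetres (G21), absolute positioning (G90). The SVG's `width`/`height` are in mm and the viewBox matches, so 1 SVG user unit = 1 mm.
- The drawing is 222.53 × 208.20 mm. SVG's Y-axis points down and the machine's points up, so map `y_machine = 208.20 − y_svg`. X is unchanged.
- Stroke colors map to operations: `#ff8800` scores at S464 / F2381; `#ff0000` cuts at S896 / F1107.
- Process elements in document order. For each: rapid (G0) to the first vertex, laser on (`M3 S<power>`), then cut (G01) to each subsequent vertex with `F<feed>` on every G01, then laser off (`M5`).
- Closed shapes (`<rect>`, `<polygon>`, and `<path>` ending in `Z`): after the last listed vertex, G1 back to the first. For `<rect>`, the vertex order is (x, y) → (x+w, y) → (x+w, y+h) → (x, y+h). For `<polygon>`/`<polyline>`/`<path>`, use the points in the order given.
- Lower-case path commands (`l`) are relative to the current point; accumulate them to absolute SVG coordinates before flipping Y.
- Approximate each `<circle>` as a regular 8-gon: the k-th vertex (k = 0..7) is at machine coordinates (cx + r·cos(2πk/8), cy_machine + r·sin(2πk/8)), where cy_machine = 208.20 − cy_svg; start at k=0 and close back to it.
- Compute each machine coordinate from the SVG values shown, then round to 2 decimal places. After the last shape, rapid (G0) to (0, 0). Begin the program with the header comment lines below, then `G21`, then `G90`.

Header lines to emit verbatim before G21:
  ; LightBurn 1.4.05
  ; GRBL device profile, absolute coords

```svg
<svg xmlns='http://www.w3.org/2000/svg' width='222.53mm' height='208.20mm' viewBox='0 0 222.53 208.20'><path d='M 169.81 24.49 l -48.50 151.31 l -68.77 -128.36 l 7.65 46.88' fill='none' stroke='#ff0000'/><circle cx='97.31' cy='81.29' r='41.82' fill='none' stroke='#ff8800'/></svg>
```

; LightBurn 1.4.05
; GRBL device profile, absolute coords
G21
G90
G0 X169.81 Y183.71
M3 S896
G01 X121.31 Y32.40 F1107
G01 X52.54 Y160.76 F1107
G01 X60.19 Y113.88 F1107
M5
G0 X139.13 Y126.91
M3 S464
G01 X126.88 Y156.48 F2381
G01 X97.31 Y168.73 F2381
G01 X67.74 Y156.48 F2381
G01 X55.49 Y126.91 F2381
G01 X67.74 Y97.34 F2381
G01 X97.31 Y85.09 F2381
G01 X126.88 Y97.34 F2381
G01 X139.13 Y126.91 F2381
M5
G0 X0.00 Y0.00

1 u = 1 mm; y_m = 208.20 − y.

[1] `<path>` open polyline, #ff0000→cut S896 F1107: (169.81,183.71) → (121.31,32.40) → (52.54,160.76) → (60.19,113.88)

[2] `<circle>` circle, #ff8800→score S464 F2381: (139.13,126.91) → (126.88,156.48) → (97.31,168.73) → (67.74,156.48) → (55.49,126.91) → (67.74,97.34) → (97.31,85.09) → (126.88,97.34) → (139.13,126.91) (closed)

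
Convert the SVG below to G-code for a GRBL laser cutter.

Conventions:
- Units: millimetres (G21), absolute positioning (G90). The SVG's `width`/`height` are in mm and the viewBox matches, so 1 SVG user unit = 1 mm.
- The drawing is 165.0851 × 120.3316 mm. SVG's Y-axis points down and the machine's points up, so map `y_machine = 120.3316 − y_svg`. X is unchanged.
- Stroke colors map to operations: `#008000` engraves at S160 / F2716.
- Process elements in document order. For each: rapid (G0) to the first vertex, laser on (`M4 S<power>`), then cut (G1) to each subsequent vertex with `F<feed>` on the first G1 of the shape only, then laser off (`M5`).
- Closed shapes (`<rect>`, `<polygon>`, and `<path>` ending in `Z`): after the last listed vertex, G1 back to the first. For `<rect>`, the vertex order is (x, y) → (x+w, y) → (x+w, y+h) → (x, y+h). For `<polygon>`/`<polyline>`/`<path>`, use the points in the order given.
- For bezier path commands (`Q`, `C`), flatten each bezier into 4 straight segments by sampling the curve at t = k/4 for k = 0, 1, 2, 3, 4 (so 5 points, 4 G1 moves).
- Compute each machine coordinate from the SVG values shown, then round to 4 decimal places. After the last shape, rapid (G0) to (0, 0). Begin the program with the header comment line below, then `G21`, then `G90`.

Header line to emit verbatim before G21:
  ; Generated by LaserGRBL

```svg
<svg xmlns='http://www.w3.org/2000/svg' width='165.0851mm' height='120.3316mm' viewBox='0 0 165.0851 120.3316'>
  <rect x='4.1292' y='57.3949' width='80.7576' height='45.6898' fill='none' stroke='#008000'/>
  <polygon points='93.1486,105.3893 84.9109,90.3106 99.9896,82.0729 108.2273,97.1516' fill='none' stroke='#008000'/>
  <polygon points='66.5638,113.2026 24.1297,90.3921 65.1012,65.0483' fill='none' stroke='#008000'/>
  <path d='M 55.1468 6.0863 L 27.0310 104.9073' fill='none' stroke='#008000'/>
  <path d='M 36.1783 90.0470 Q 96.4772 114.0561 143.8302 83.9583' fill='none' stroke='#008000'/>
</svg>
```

; Generated by LaserGRBL
G21
G90
G0 X4.1292 Y62.9367
M4 S160
G1 X84.8868 Y62.9367 F2716
G1 X84.8868 Y17.2469
G1 X4.1292 Y17.2469
G1 X4.1292 Y62.9367
M5
G0 X93.1486 Y14.9423
M4 S160
G1 X84.9109 Y30.0210 F2716
G1 X99.9896 Y38.2587
G1 X108.2273 Y23.1800
G1 X93.1486 Y14.9423
M5
G0 X66.5638 Y7.1290
M4 S160
G1 X24.1297 Y29.9395 F2716
G1 X65.1012 Y55.2833
G1 X66.5638 Y7.1290
M5
G0 X55.1468 Y114.2453
M4 S160
G1 X27.0310 Y15.4243 F2716
M5
G0 X36.1783 Y30.2846
M4 S160
G1 X65.5186 Y21.6617 F2716
G1 X93.2407 Y19.8022
G1 X119.3446 Y24.7061
G1 X143.8302 Y36.3733
M5
G0 X0.0000 Y0.0000

Since the viewBox matches the mm dimensions, user units are millimetres directly. The only transform is the Y-flip y_m = 120.3316 − y_svg.

Shape 1 is a rectangle drawn with `<rect>`. Its stroke #008000 means engrave at S160, F2716. After flipping Y the toolpath is (4.1292,62.9367) → (84.8868,62.9367) → (84.8868,17.2469) → (4.1292,17.2469) → (4.1292,62.9367), returning to the start.

Shape 2 is a regular polygon drawn with `<polygon>`. Its stroke #008000 means engrave at S160, F2716. After flipping Y the toolpath is (93.1486,14.9423) → (84.9109,30.0210) → (99.9896,38.2587) → (108.2273,23.1800) → (93.1486,14.9423), returning to the start.

Shape 3 is a regular polygon drawn with `<polygon>`. Its stroke #008000 means engrave at S160, F2716. After flipping Y the toolpath is (66.5638,7.1290) → (24.1297,29.9395) → (65.1012,55.2833) → (66.5638,7.1290), returning to the start.

Shape 4 is a line segment drawn with `<path>`. Its stroke #008000 means engrave at S160, F2716. After flipping Y the toolpath is (55.1468,114.2453) → (27.0310,15.4243).

Shape 5 is a quadratic bezier drawn with `<path>`. Its stroke #008000 means engrave at S160, F2716. After flipping Y the toolpath is (36.1783,30.2846) → (65.5186,21.6617) → (93.2407,19.8022) → (119.3446,24.7061) → (143.8302,36.3733).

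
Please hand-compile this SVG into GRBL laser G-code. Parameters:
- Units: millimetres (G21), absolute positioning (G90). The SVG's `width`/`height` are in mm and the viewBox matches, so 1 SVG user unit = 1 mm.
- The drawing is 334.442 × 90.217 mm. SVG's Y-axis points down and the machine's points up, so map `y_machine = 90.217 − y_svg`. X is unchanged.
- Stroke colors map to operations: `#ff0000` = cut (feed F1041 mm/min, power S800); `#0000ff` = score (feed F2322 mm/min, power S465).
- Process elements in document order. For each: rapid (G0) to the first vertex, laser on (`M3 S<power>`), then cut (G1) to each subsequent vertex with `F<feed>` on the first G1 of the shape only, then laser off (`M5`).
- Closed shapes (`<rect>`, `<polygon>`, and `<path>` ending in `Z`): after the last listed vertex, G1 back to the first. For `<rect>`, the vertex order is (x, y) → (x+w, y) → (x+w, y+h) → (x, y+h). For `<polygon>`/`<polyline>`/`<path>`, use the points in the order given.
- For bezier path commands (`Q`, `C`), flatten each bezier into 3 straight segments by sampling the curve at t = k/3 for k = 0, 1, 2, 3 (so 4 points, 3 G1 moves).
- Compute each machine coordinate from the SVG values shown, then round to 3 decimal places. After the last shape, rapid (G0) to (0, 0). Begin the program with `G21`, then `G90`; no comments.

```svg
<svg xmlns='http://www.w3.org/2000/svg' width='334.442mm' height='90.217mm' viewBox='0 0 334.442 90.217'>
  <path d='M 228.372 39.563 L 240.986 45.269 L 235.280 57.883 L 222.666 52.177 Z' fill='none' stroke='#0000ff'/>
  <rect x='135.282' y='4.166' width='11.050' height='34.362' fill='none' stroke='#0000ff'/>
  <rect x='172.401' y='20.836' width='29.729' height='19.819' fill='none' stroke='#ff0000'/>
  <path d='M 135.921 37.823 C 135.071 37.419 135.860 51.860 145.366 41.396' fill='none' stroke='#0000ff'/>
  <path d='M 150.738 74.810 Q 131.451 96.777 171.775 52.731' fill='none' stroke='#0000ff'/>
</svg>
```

G21
G90
G0 X228.372 Y50.654
M3 S465
G1 X240.986 Y44.948 F2322
G1 X235.280 Y32.334
G1 X222.666 Y38.040
G1 X228.372 Y50.654
M5
G0 X135.282 Y86.051
M3 S465
G1 X146.332 Y86.051 F2322
G1 X146.332 Y51.689
G1 X135.282 Y51.689
G1 X135.282 Y86.051
M5
G0 X172.401 Y69.381
M3 S800
G1 X202.130 Y69.381 F1041
G1 X202.130 Y49.562
G1 X172.401 Y49.562
G1 X172.401 Y69.381
M5
G0 X135.921 Y52.394
M3 S465
G1 X135.879 Y49.322 F2322
G1 X138.504 Y45.186
G1 X145.366 Y48.821
M5
G0 X150.738 Y15.407
M3 S465
G1 X144.503 Y8.097 F2322
G1 X151.516 Y15.457
G1 X171.775 Y37.486
M5
G0 X0.000 Y0.000

1 u = 1 mm; y_m = 90.217 − y.

[1] `<path>` regular polygon, #0000ff→score S465 F2322: (228.372,50.654) → (240.986,44.948) → (235.280,32.334) → (222.666,38.040) → (228.372,50.654) (closed)

[2] `<rect>` rectangle, #0000ff→score S465 F2322: (135.282,86.051) → (146.332,86.051) → (146.332,51.689) → (135.282,51.689) → (135.282,86.051) (closed)

[3] `<rect>` rectangle, #ff0000→cut S800 F1041: (172.401,69.381) → (202.130,69.381) → (202.130,49.562) → (172.401,49.562) → (172.401,69.381) (closed)

[4] `<path>` cubic bezier, #0000ff→score S465 F2322: (135.921,52.394) → (135.879,49.322) → (138.504,45.186) → (145.366,48.821)

[5] `<path>` quadratic bezier, #0000ff→score S465 F2322: (150.738,15.407) → (144.503,8.097) → (151.516,15.457) → (171.775,37.486)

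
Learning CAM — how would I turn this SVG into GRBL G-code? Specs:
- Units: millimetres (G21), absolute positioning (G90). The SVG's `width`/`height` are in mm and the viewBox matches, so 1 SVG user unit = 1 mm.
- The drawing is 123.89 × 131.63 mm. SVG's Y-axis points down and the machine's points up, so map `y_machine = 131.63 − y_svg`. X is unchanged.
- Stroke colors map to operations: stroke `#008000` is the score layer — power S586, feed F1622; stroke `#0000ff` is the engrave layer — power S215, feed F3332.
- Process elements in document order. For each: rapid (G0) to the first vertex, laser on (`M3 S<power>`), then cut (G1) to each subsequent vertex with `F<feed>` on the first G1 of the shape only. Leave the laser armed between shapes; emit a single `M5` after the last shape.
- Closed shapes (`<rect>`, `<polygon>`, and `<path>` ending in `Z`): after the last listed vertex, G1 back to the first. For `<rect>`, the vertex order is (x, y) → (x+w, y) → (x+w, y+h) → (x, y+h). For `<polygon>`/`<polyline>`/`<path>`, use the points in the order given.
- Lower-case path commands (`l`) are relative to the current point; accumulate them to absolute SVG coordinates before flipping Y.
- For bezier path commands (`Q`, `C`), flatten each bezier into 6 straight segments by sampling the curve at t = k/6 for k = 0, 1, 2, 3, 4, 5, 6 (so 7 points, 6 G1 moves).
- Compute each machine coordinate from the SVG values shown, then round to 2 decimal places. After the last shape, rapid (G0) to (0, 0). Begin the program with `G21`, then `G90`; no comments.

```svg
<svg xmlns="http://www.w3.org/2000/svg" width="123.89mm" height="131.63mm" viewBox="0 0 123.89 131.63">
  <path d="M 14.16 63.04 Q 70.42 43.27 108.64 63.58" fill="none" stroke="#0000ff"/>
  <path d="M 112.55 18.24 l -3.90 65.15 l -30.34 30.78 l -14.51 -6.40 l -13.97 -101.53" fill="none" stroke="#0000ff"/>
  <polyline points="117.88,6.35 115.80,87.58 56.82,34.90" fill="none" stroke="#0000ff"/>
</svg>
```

1 u = 1 mm; y_m = 131.63 − y.

[1] `<path>` quadratic bezier, #0000ff→engrave S215 F3332: (14.16,68.59) → (32.41,74.07) → (49.66,77.32) → (65.91,78.34) → (81.16,77.14) → (95.40,73.71) → (108.64,68.05)

[2] `<path>` open polyline, #0000ff→engrave S215 F3332: (112.55,113.39) → (108.65,48.24) → (78.31,17.46) → (63.80,23.86) → (49.83,125.39)

[3] `<polyline>` open polyline, #0000ff→engrave S215 F3332: (117.88,125.28) → (115.80,44.05) → (56.82,96.73)

G21
G90
G0 X14.16 Y68.59
M3 S215
G1 X32.41 Y74.07 F3332
G1 X49.66 Y77.32
G1 X65.91 Y78.34
G1 X81.16 Y77.14
G1 X95.40 Y73.71
G1 X108.64 Y68.05
G0 X112.55 Y113.39
M3 S215
G1 X108.65 Y48.24 F3332
G1 X78.31 Y17.46
G1 X63.80 Y23.86
G1 X49.83 Y125.39
G0 X117.88 Y125.28
M3 S215
G1 X115.80 Y44.05 F3332
G1 X56.82 Y96.73
M5
G0 X0.00 Y0.00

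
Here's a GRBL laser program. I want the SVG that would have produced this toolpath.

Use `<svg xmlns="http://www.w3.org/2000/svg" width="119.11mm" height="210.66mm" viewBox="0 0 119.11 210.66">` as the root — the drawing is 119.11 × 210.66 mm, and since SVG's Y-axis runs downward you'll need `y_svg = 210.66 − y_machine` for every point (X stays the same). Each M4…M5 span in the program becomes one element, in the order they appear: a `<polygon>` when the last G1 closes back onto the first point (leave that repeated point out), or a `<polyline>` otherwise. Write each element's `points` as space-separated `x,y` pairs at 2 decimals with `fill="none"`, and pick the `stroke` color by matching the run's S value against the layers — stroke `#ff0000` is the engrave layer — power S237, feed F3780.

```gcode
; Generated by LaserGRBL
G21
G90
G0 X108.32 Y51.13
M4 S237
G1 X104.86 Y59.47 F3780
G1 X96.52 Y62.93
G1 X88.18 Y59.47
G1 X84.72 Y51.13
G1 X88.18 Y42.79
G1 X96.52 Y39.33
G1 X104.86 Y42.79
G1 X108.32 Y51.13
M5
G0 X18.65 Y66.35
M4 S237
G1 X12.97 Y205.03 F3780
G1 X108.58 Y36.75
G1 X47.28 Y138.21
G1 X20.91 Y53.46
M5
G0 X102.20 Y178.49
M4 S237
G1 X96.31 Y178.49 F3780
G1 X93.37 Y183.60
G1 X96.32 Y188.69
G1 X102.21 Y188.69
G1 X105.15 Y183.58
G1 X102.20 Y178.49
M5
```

Each laser-on run becomes one SVG element. Flip Y back into SVG space with y_svg = 210.66 − y_machine. Every run uses S237, so all elements get stroke `#ff0000` (engrave).

Run 1: The run returns to its start, so emit a `<polygon>` with points (Y-flipped): 108.32,159.53 104.86,151.19 96.52,147.73 88.18,151.19 84.72,159.53 88.18,167.87 96.52,171.33 104.86,167.87.

Run 2: The run is open, so emit a `<polyline>` with points (Y-flipped): 18.65,144.31 12.97,5.63 108.58,173.91 47.28,72.45 20.91,157.20.

Run 3: The run returns to its start, so emit a `<polygon>` with points (Y-flipped): 102.20,32.17 96.31,32.17 93.37,27.06 96.32,21.97 102.21,21.97 105.15,27.08.

<svg xmlns="http://www.w3.org/2000/svg" width="119.11mm" height="210.66mm" viewBox="0 0 119.11 210.66">
  <polygon points="108.32,159.53 104.86,151.19 96.52,147.73 88.18,151.19 84.72,159.53 88.18,167.87 96.52,171.33 104.86,167.87" fill="none" stroke="#ff0000"/>
  <polyline points="18.65,144.31 12.97,5.63 108.58,173.91 47.28,72.45 20.91,157.20" fill="none" stroke="#ff0000"/>
  <polygon points="102.20,32.17 96.31,32.17 93.37,27.06 96.32,21.97 102.21,21.97 105.15,27.08" fill="none" stroke="#ff0000"/>
</svg>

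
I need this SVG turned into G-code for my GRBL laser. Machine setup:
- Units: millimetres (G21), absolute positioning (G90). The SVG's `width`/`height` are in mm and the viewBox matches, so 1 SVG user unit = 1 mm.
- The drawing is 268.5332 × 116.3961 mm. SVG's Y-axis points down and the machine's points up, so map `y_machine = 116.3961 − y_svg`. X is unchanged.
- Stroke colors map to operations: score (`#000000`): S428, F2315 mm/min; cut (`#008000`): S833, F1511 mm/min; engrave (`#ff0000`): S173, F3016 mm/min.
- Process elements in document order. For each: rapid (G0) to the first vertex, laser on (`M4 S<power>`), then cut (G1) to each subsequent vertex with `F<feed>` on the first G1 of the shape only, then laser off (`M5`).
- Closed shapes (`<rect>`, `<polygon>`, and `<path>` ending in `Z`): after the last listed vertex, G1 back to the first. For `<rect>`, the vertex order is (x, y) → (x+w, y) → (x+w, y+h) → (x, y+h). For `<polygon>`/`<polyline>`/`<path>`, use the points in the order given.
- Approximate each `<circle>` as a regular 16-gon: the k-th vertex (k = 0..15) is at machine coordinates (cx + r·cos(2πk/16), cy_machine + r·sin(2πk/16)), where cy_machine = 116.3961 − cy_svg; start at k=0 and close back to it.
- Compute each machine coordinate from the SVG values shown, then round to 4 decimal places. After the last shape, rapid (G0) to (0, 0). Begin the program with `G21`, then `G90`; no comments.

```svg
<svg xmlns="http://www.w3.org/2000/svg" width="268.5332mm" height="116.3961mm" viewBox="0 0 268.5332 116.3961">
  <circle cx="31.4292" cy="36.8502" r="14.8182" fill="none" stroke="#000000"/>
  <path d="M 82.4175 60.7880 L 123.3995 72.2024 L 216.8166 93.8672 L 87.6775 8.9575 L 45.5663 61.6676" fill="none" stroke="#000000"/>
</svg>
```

G21
G90
G0 X46.2474 Y79.5459
M4 S428
G1 X45.1194 Y85.2166 F2315
G1 X41.9072 Y90.0239
G1 X37.0999 Y93.2361
G1 X31.4292 Y94.3641
G1 X25.7585 Y93.2361
G1 X20.9512 Y90.0239
G1 X17.7390 Y85.2166
G1 X16.6110 Y79.5459
G1 X17.7390 Y73.8752
G1 X20.9512 Y69.0679
G1 X25.7585 Y65.8557
G1 X31.4292 Y64.7277
G1 X37.0999 Y65.8557
G1 X41.9072 Y69.0679
G1 X45.1194 Y73.8752
G1 X46.2474 Y79.5459
M5
G0 X82.4175 Y55.6081
M4 S428
G1 X123.3995 Y44.1937 F2315
G1 X216.8166 Y22.5289
G1 X87.6775 Y107.4386
G1 X45.5663 Y54.7285
M5
G0 X0.0000 Y0.0000

Since the viewBox matches the mm dimensions, user units are millimetres directly. The only transform is the Y-flip y_m = 116.3961 − y_svg.

Shape 1 is a circle drawn with `<circle>`. Its stroke #000000 means score at S428, F2315. After flipping Y the toolpath is (46.2474,79.5459) → (45.1194,85.2166) → (41.9072,90.0239) → (37.0999,93.2361) → (31.4292,94.3641) → (25.7585,93.2361) → (20.9512,90.0239) → (17.7390,85.2166) → (16.6110,79.5459) → (17.7390,73.8752) → (20.9512,69.0679) → (25.7585,65.8557) → (31.4292,64.7277) → (37.0999,65.8557) → (41.9072,69.0679) → (45.1194,73.8752) → (46.2474,79.5459), returning to the start.

Shape 2 is a open polyline drawn with `<path>`. Its stroke #000000 means score at S428, F2315. After flipping Y the toolpath is (82.4175,55.6081) → (123.3995,44.1937) → (216.8166,22.5289) → (87.6775,107.4386) → (45.5663,54.7285).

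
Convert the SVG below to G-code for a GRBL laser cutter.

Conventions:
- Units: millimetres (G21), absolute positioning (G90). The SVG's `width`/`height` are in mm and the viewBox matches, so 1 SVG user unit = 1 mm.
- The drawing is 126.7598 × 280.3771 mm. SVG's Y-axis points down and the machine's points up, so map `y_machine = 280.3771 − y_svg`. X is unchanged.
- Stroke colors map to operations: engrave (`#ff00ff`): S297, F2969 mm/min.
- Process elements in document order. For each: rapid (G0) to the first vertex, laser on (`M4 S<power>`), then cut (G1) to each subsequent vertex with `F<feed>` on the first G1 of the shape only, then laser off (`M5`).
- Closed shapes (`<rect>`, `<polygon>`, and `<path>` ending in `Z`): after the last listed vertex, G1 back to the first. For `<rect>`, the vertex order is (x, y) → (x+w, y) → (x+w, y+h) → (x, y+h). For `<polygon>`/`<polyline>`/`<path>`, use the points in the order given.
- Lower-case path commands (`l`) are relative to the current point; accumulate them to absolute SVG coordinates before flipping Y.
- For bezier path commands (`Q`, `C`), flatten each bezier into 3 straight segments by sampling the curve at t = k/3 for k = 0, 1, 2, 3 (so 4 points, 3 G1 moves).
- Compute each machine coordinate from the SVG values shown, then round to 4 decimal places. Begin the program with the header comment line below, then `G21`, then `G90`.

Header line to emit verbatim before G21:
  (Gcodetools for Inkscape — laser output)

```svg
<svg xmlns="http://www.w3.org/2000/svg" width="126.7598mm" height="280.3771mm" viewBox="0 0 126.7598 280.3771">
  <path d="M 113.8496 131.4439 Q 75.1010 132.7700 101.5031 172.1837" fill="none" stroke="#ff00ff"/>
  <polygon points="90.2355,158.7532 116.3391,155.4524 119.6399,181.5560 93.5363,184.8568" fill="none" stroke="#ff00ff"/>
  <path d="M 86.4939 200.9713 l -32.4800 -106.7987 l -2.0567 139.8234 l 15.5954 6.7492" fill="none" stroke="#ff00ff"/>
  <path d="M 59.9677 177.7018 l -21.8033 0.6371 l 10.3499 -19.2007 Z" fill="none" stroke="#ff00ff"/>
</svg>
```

1 u = 1 mm; y_m = 280.3771 − y.

[1] `<path>` quadratic bezier, #ff00ff→engrave S297 F2969: (113.8496,148.9332) → (95.2562,143.8172) → (91.1407,130.2372) → (101.5031,108.1934)

[2] `<polygon>` regular polygon, #ff00ff→engrave S297 F2969: (90.2355,121.6239) → (116.3391,124.9247) → (119.6399,98.8211) → (93.5363,95.5203) → (90.2355,121.6239) (closed)

[3] `<path>` open polyline, #ff00ff→engrave S297 F2969: (86.4939,79.4058) → (54.0139,186.2045) → (51.9572,46.3811) → (67.5526,39.6319)

[4] `<path>` regular polygon, #ff00ff→engrave S297 F2969: (59.9677,102.6753) → (38.1644,102.0382) → (48.5143,121.2389) → (59.9677,102.6753) (closed)

(Gcodetools for Inkscape — laser output)
G21
G90
G0 X113.8496 Y148.9332
M4 S297
G1 X95.2562 Y143.8172 F2969
G1 X91.1407 Y130.2372
G1 X101.5031 Y108.1934
M5
G0 X90.2355 Y121.6239
M4 S297
G1 X116.3391 Y124.9247 F2969
G1 X119.6399 Y98.8211
G1 X93.5363 Y95.5203
G1 X90.2355 Y121.6239
M5
G0 X86.4939 Y79.4058
M4 S297
G1 X54.0139 Y186.2045 F2969
G1 X51.9572 Y46.3811
G1 X67.5526 Y39.6319
M5
G0 X59.9677 Y102.6753
M4 S297
G1 X38.1644 Y102.0382 F2969
G1 X48.5143 Y121.2389
G1 X59.9677 Y102.6753
M5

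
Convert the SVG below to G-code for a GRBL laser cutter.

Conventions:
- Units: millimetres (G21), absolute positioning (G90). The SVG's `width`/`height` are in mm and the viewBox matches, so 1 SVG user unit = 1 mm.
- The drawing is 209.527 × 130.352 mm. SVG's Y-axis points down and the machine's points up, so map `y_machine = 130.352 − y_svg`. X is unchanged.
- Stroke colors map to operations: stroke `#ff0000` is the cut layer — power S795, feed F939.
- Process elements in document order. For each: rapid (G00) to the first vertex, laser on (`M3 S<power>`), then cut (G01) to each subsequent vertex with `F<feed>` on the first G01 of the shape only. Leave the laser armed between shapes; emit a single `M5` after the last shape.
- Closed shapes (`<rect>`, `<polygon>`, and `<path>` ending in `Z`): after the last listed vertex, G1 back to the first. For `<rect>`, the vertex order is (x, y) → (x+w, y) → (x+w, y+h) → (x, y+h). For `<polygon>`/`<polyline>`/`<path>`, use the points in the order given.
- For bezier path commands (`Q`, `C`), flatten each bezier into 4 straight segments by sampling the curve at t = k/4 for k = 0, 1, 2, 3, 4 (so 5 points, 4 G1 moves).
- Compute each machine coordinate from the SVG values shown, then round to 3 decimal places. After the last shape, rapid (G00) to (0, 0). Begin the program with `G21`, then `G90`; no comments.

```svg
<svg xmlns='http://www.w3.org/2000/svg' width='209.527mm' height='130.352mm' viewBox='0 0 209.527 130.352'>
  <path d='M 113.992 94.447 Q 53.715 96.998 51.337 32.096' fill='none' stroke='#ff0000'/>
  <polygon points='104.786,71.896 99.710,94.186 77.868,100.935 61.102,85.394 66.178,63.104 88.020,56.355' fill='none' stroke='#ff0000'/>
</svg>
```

viewBox `0 0 209.527 130.352` with mm width/height → 1 unit = 1 mm. Flip: y_m = 130.352 − y_svg.

**Shape 1** — `<path>` quadratic bezier, stroke `#ff0000` → cut (S795, F939). Control points (SVG): P0=(113.992,94.447), P1=(53.715,96.998), P2=(51.337,32.096); sampled at t=k/4. Machine vertices: (113.992,35.905) → (87.472,38.845) → (68.190,50.217) → (56.145,70.021) → (51.337,98.256). Open path.

**Shape 2** — `<polygon>` regular polygon, stroke `#ff0000` → cut (S795, F939). Machine vertices: (104.786,58.456) → (99.710,36.166) → (77.868,29.417) → (61.102,44.958) → (66.178,67.248) → (88.020,73.997) → (104.786,58.456). Closed: final G1 returns to the first vertex.

G21
G90
G00 X113.992 Y35.905
M3 S795
G01 X87.472 Y38.845 F939
G01 X68.190 Y50.217
G01 X56.145 Y70.021
G01 X51.337 Y98.256
G00 X104.786 Y58.456
M3 S795
G01 X99.710 Y36.166 F939
G01 X77.868 Y29.417
G01 X61.102 Y44.958
G01 X66.178 Y67.248
G01 X88.020 Y73.997
G01 X104.786 Y58.456
M5
G00 X0.000 Y0.000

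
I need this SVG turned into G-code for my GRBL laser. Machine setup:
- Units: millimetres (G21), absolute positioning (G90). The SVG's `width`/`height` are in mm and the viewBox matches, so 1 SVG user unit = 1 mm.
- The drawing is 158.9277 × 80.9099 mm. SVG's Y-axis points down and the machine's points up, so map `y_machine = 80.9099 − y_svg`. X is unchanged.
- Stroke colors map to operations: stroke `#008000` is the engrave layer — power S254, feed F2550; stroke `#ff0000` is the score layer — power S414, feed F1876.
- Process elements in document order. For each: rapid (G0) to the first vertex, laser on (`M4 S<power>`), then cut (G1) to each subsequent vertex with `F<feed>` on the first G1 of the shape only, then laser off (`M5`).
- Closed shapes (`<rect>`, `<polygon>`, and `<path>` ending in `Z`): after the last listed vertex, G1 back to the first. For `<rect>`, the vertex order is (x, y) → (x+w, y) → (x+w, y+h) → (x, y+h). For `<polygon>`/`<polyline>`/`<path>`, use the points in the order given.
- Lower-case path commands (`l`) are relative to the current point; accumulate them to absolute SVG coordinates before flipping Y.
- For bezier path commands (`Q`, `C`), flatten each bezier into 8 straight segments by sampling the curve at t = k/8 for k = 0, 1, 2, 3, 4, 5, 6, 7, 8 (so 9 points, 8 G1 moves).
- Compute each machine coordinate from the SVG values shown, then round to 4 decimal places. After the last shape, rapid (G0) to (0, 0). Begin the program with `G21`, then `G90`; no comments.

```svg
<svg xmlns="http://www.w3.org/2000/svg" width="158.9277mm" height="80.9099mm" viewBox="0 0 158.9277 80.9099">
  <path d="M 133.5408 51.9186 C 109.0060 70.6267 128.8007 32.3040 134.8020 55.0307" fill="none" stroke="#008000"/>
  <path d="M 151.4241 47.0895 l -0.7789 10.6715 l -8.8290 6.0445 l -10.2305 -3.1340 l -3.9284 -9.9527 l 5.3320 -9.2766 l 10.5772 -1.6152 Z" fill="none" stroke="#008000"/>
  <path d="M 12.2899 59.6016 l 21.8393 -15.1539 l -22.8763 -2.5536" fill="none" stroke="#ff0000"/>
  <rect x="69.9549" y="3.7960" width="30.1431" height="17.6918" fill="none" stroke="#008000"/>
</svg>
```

G21
G90
G0 X133.5408 Y28.9913
M4 S254
G1 X126.3047 Y24.4185 F2550
G1 X122.5433 Y23.8085
G1 X121.5756 Y25.7777
G1 X122.7204 Y28.9422
G1 X125.2965 Y31.9184
G1 X128.6229 Y33.3225
G1 X132.0185 Y31.7706
G1 X134.8020 Y25.8792
M5
G0 X151.4241 Y33.8204
M4 S254
G1 X150.6452 Y23.1489 F2550
G1 X141.8162 Y17.1044
G1 X131.5857 Y20.2384
G1 X127.6573 Y30.1911
G1 X132.9893 Y39.4677
G1 X143.5665 Y41.0829
G1 X151.4241 Y33.8204
M5
G0 X12.2899 Y21.3083
M4 S414
G1 X34.1292 Y36.4622 F1876
G1 X11.2529 Y39.0158
M5
G0 X69.9549 Y77.1139
M4 S254
G1 X100.0980 Y77.1139 F2550
G1 X100.0980 Y59.4221
G1 X69.9549 Y59.4221
G1 X69.9549 Y77.1139
M5
G0 X0.0000 Y0.0000

1 u = 1 mm; y_m = 80.9099 − y.

[1] `<path>` cubic bezier, #008000→engrave S254 F2550: (133.5408,28.9913) → (126.3047,24.4185) → (122.5433,23.8085) → (121.5756,25.7777) → (122.7204,28.9422) → (125.2965,31.9184) → (128.6229,33.3225) → (132.0185,31.7706) → (134.8020,25.8792)

[2] `<path>` regular polygon, #008000→engrave S254 F2550: (151.4241,33.8204) → (150.6452,23.1489) → (141.8162,17.1044) → (131.5857,20.2384) → (127.6573,30.1911) → (132.9893,39.4677) → (143.5665,41.0829) → (151.4241,33.8204) (closed)

[3] `<path>` open polyline, #ff0000→score S414 F1876: (12.2899,21.3083) → (34.1292,36.4622) → (11.2529,39.0158)

[4] `<rect>` rectangle, #008000→engrave S254 F2550: (69.9549,77.1139) → (100.0980,77.1139) → (100.0980,59.4221) → (69.9549,59.4221) → (69.9549,77.1139) (closed)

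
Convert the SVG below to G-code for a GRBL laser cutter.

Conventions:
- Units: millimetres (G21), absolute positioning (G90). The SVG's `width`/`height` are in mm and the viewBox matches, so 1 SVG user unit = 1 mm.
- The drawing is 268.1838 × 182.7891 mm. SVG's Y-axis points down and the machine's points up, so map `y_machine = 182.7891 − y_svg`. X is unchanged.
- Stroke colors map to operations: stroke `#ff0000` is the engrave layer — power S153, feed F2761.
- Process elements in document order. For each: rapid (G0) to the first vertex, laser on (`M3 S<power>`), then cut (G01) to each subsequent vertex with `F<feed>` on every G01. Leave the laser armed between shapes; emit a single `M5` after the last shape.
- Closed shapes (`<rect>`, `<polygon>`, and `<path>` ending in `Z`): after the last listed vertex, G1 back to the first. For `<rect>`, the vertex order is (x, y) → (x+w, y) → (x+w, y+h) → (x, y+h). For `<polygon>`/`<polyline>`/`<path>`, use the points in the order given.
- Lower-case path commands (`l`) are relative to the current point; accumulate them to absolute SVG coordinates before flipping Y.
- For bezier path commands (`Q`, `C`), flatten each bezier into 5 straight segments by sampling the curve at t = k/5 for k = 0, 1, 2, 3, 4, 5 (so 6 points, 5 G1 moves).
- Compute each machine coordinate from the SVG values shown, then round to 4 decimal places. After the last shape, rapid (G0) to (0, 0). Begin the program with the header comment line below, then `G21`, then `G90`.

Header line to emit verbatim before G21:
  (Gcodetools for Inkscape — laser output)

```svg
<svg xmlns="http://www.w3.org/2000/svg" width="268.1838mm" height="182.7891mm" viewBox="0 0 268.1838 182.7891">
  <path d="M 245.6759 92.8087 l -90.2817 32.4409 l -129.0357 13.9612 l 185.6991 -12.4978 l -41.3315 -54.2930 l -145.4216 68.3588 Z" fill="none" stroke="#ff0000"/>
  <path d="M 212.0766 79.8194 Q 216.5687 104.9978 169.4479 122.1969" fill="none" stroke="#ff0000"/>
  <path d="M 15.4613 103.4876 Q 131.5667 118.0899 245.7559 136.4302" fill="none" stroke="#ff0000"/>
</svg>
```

1 u = 1 mm; y_m = 182.7891 − y.

[1] `<path>` closed polygon, #ff0000→engrave S153 F2761: (245.6759,89.9804) → (155.3942,57.5395) → (26.3585,43.5783) → (212.0576,56.0761) → (170.7261,110.3691) → (25.3045,42.0103) → (245.6759,89.9804) (closed)

[2] `<path>` quadratic bezier, #ff0000→engrave S153 F2761: (212.0766,102.9697) → (211.8089,93.2175) → (207.4122,84.1037) → (198.8865,75.6282) → (186.2317,67.7910) → (169.4479,60.5922)

[3] `<path>` quadratic bezier, #ff0000→engrave S153 F2761: (15.4613,79.3015) → (61.8268,73.3111) → (108.0390,67.0216) → (154.0979,60.4331) → (200.0036,53.5455) → (245.7559,46.3589)

(Gcodetools for Inkscape — laser output)
G21
G90
G0 X245.6759 Y89.9804
M3 S153
G01 X155.3942 Y57.5395 F2761
G01 X26.3585 Y43.5783 F2761
G01 X212.0576 Y56.0761 F2761
G01 X170.7261 Y110.3691 F2761
G01 X25.3045 Y42.0103 F2761
G01 X245.6759 Y89.9804 F2761
G0 X212.0766 Y102.9697
M3 S153
G01 X211.8089 Y93.2175 F2761
G01 X207.4122 Y84.1037 F2761
G01 X198.8865 Y75.6282 F2761
G01 X186.2317 Y67.7910 F2761
G01 X169.4479 Y60.5922 F2761
G0 X15.4613 Y79.3015
M3 S153
G01 X61.8268 Y73.3111 F2761
G01 X108.0390 Y67.0216 F2761
G01 X154.0979 Y60.4331 F2761
G01 X200.0036 Y53.5455 F2761
G01 X245.7559 Y46.3589 F2761
M5
G0 X0.0000 Y0.0000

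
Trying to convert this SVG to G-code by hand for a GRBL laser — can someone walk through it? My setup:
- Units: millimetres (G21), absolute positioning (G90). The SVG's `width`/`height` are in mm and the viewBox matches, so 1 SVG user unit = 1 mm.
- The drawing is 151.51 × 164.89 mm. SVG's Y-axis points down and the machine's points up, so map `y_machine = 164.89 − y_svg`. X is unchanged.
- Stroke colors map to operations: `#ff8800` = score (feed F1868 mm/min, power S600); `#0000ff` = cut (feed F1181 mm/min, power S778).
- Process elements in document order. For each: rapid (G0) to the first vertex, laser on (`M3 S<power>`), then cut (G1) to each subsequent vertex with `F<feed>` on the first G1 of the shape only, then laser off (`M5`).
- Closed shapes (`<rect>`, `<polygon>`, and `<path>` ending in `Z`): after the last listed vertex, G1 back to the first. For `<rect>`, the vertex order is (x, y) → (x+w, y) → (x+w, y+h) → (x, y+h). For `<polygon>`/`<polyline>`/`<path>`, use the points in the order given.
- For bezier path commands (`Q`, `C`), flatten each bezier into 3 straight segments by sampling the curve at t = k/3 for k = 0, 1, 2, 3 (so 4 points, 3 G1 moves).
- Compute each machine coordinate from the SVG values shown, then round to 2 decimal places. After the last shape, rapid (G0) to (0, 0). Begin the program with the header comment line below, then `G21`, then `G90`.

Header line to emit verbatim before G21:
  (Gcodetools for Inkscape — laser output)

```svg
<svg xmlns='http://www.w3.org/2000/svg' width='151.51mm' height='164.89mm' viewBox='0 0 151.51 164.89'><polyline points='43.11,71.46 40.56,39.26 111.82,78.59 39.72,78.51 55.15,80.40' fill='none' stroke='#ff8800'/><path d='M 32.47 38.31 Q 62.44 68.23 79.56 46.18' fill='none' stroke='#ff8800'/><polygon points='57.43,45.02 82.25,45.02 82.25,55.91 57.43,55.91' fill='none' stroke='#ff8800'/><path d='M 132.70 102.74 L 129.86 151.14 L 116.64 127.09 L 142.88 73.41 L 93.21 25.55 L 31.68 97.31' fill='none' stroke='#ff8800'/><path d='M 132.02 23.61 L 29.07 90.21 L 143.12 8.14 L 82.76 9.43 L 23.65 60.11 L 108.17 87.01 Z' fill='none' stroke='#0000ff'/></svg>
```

viewBox `0 0 151.51 164.89` with mm width/height → 1 unit = 1 mm. Flip: y_m = 164.89 − y_svg.

**Shape 1** — `<polyline>` open polyline, stroke `#ff8800` → score (S600, F1868). Machine vertices: (43.11,93.43) → (40.56,125.63) → (111.82,86.30) → (39.72,86.38) → (55.15,84.49). Open path.

**Shape 2** — `<path>` quadratic bezier, stroke `#ff8800` → score (S600, F1868). Control points (SVG): P0=(32.47,38.31), P1=(62.44,68.23), P2=(79.56,46.18); sampled at t=k/3. Machine vertices: (32.47,126.58) → (51.02,112.41) → (66.72,109.78) → (79.56,118.71). Open path.

**Shape 3** — `<polygon>` rectangle, stroke `#ff8800` → score (S600, F1868). Machine vertices: (57.43,119.87) → (82.25,119.87) → (82.25,108.98) → (57.43,108.98) → (57.43,119.87). Closed: final G1 returns to the first vertex.

**Shape 4** — `<path>` open polyline, stroke `#ff8800` → score (S600, F1868). Machine vertices: (132.70,62.15) → (129.86,13.75) → (116.64,37.80) → (142.88,91.48) → (93.21,139.34) → (31.68,67.58). Open path.

**Shape 5** — `<path>` closed polygon, stroke `#0000ff` → cut (S778, F1181). Machine vertices: (132.02,141.28) → (29.07,74.68) → (143.12,156.75) → (82.76,155.46) → (23.65,104.78) → (108.17,77.88) → (132.02,141.28). Closed: final G1 returns to the first vertex.

(Gcodetools for Inkscape — laser output)
G21
G90
G0 X43.11 Y93.43
M3 S600
G1 X40.56 Y125.63 F1868
G1 X111.82 Y86.30
G1 X39.72 Y86.38
G1 X55.15 Y84.49
M5
G0 X32.47 Y126.58
M3 S600
G1 X51.02 Y112.41 F1868
G1 X66.72 Y109.78
G1 X79.56 Y118.71
M5
G0 X57.43 Y119.87
M3 S600
G1 X82.25 Y119.87 F1868
G1 X82.25 Y108.98
G1 X57.43 Y108.98
G1 X57.43 Y119.87
M5
G0 X132.70 Y62.15
M3 S600
G1 X129.86 Y13.75 F1868
G1 X116.64 Y37.80
G1 X142.88 Y91.48
G1 X93.21 Y139.34
G1 X31.68 Y67.58
M5
G0 X132.02 Y141.28
M3 S778
G1 X29.07 Y74.68 F1181
G1 X143.12 Y156.75
G1 X82.76 Y155.46
G1 X23.65 Y104.78
G1 X108.17 Y77.88
G1 X132.02 Y141.28
M5
G0 X0.00 Y0.00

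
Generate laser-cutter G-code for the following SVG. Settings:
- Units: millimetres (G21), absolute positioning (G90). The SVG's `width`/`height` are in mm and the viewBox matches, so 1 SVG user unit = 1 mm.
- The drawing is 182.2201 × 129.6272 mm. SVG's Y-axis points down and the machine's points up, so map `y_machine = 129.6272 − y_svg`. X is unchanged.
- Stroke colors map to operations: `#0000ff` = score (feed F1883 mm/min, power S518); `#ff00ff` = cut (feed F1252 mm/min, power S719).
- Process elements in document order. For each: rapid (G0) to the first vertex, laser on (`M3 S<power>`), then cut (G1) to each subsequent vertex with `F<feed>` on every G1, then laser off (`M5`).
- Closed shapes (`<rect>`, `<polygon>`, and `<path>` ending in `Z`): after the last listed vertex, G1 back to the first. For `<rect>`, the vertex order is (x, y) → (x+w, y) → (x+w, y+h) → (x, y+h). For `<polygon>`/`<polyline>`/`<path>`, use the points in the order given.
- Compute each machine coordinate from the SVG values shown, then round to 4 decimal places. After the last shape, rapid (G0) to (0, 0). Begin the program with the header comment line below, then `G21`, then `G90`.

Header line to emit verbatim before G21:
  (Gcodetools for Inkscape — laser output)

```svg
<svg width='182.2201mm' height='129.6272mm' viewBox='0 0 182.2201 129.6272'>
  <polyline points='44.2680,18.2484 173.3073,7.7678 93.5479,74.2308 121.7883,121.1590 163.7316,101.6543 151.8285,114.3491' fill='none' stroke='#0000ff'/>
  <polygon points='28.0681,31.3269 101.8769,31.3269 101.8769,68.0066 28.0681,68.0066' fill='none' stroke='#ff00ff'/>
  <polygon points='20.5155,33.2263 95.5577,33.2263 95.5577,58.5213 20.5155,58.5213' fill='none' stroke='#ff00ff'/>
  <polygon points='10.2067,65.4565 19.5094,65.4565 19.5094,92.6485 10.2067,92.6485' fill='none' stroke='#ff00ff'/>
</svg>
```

viewBox `0 0 182.2201 129.6272` with mm width/height → 1 unit = 1 mm. Flip: y_m = 129.6272 − y_svg.

**Shape 1** — `<polyline>` open polyline, stroke `#0000ff` → score (S518, F1883). Machine vertices: (44.2680,111.3788) → (173.3073,121.8594) → (93.5479,55.3964) → (121.7883,8.4682) → (163.7316,27.9729) → (151.8285,15.2781). Open path.

**Shape 2** — `<polygon>` rectangle, stroke `#ff00ff` → cut (S719, F1252). Machine vertices: (28.0681,98.3003) → (101.8769,98.3003) → (101.8769,61.6206) → (28.0681,61.6206) → (28.0681,98.3003). Closed: final G1 returns to the first vertex.

**Shape 3** — `<polygon>` rectangle, stroke `#ff00ff` → cut (S719, F1252). Machine vertices: (20.5155,96.4009) → (95.5577,96.4009) → (95.5577,71.1059) → (20.5155,71.1059) → (20.5155,96.4009). Closed: final G1 returns to the first vertex.

**Shape 4** — `<polygon>` rectangle, stroke `#ff00ff` → cut (S719, F1252). Machine vertices: (10.2067,64.1707) → (19.5094,64.1707) → (19.5094,36.9787) → (10.2067,36.9787) → (10.2067,64.1707). Closed: final G1 returns to the first vertex.

(Gcodetools for Inkscape — laser output)
G21
G90
G0 X44.2680 Y111.3788
M3 S518
G1 X173.3073 Y121.8594 F1883
G1 X93.5479 Y55.3964 F1883
G1 X121.7883 Y8.4682 F1883
G1 X163.7316 Y27.9729 F1883
G1 X151.8285 Y15.2781 F1883
M5
G0 X28.0681 Y98.3003
M3 S719
G1 X101.8769 Y98.3003 F1252
G1 X101.8769 Y61.6206 F1252
G1 X28.0681 Y61.6206 F1252
G1 X28.0681 Y98.3003 F1252
M5
G0 X20.5155 Y96.4009
M3 S719
G1 X95.5577 Y96.4009 F1252
G1 X95.5577 Y71.1059 F1252
G1 X20.5155 Y71.1059 F1252
G1 X20.5155 Y96.4009 F1252
M5
G0 X10.2067 Y64.1707
M3 S719
G1 X19.5094 Y64.1707 F1252
G1 X19.5094 Y36.9787 F1252
G1 X10.2067 Y36.9787 F1252
G1 X10.2067 Y64.1707 F1252
M5
G0 X0.0000 Y0.0000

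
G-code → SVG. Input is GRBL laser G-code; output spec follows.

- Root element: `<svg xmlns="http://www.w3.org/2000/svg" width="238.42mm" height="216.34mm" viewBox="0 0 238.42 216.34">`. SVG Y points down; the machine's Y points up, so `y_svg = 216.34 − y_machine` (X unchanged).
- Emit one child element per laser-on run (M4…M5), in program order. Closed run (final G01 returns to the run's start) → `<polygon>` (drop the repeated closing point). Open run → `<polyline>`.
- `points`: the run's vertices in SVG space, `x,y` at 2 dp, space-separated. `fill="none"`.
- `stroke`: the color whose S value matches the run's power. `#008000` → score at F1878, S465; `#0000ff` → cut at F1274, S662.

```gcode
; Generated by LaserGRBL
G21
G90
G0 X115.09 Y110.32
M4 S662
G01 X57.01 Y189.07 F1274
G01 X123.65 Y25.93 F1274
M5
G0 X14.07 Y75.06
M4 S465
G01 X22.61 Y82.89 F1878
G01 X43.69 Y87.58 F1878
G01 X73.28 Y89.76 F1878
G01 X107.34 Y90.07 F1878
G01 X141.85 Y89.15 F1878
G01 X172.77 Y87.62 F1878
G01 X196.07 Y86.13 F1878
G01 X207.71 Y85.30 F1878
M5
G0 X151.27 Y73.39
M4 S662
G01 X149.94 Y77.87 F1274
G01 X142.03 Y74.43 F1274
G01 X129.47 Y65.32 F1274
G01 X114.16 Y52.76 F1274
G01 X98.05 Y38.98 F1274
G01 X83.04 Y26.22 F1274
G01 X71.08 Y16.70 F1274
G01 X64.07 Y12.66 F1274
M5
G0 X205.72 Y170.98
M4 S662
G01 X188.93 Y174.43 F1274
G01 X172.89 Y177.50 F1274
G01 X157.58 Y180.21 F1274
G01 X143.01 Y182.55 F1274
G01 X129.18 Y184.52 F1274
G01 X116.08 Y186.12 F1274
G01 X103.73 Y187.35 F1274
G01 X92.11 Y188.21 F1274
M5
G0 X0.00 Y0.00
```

Each laser-on run becomes one SVG element. Flip Y back into SVG space with y_svg = 216.34 − y_machine.

Run 1: the run's S662 means `#0000ff` (cut). The run is open, so emit a `<polyline>` with points (Y-flipped): 115.09,106.02 57.01,27.27 123.65,190.41.

Run 2: power S465 maps to stroke `#008000` (score). The run is open, so emit a `<polyline>` with points (Y-flipped): 14.07,141.28 22.61,133.45 43.69,128.76 73.28,126.58 107.34,126.27 141.85,127.19 172.77,128.72 196.07,130.21 207.71,131.04.

Run 3: power S662 maps to stroke `#0000ff` (cut). The run is open, so emit a `<polyline>` with points (Y-flipped): 151.27,142.95 149.94,138.47 142.03,141.91 129.47,151.02 114.16,163.58 98.05,177.36 83.04,190.12 71.08,199.64 64.07,203.68.

Run 4: the run's S662 means `#0000ff` (cut). The run is open, so emit a `<polyline>` with points (Y-flipped): 205.72,45.36 188.93,41.91 172.89,38.84 157.58,36.13 143.01,33.79 129.18,31.82 116.08,30.22 103.73,28.99 92.11,28.13.

<svg xmlns="http://www.w3.org/2000/svg" width="238.42mm" height="216.34mm" viewBox="0 0 238.42 216.34">
  <polyline points="115.09,106.02 57.01,27.27 123.65,190.41" fill="none" stroke="#0000ff"/>
  <polyline points="14.07,141.28 22.61,133.45 43.69,128.76 73.28,126.58 107.34,126.27 141.85,127.19 172.77,128.72 196.07,130.21 207.71,131.04" fill="none" stroke="#008000"/>
  <polyline points="151.27,142.95 149.94,138.47 142.03,141.91 129.47,151.02 114.16,163.58 98.05,177.36 83.04,190.12 71.08,199.64 64.07,203.68" fill="none" stroke="#0000ff"/>
  <polyline points="205.72,45.36 188.93,41.91 172.89,38.84 157.58,36.13 143.01,33.79 129.18,31.82 116.08,30.22 103.73,28.99 92.11,28.13" fill="none" stroke="#0000ff"/>
</svg>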